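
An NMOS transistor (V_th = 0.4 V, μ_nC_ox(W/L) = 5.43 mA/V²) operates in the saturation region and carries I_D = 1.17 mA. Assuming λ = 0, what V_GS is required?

V_GS = 1.06 V

In saturation I_D = ½ k_n (V_GS − V_th)², so V_GS − V_th = √(2 I_D / k_n) = √(2 × 1.17 / 5.43) = 0.656 V.
V_GS = 0.4 + 0.656 = 1.06 V.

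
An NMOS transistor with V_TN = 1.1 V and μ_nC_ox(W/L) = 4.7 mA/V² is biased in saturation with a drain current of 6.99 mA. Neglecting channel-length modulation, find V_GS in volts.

In saturation I_D = ½ k_n (V_GS − V_TN)², so V_GS − V_TN = √(2 I_D / k_n) = √(2 × 6.99 / 4.7) = 1.72 V.
V_GS = 1.1 + 1.72 = 2.82 V.

V_GS = 2.82 V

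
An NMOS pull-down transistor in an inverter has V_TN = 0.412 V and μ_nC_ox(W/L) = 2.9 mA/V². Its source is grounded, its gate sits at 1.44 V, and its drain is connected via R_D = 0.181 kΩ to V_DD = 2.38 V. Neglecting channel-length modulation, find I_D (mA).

V_GS = V_G = 1.44 V, so V_ov = 1.44 − 0.412 = 1.03 V.
Assume saturation: I_D = ½ k_n V_ov² = 0.5 × 2.9 × 1.03² = 1.53 mA, giving V_DS = V_DD − I_D R_D = 2.38 − 1.53 × 0.181 = 2.1 V.
V_DS = 2.1 V ≥ V_ov = 1.03 V, confirming saturation.

I_D = 1.53 mA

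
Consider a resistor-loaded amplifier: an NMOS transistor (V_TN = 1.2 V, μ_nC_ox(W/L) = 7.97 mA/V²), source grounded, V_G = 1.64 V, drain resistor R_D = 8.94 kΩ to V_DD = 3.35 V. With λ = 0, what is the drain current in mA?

V_GS = V_G = 1.64 V, so V_ov = 1.64 − 1.2 = 0.44 V.
Assume saturation: I_D = ½ k_n V_ov² = 0.5 × 7.97 × 0.44² = 0.771 mA, giving V_DS = V_DD − I_D R_D = 3.35 − 0.771 × 8.94 = -3.55 V.
But -3.55 V < V_ov = 0.44 V, so the device is actually in triode.
In triode I_D = k_n[V_ov V_DS − ½ V_DS²] and I_D = (V_DD − V_DS)/R_D. Equating: 35.6 V_DS² − 32.35 V_DS + 3.35 = 0, giving V_DS = 0.119 V (the root below V_ov).
I_D = (3.35 − 0.119) / 8.94 = 0.361 mA.

I_D = 0.361 mA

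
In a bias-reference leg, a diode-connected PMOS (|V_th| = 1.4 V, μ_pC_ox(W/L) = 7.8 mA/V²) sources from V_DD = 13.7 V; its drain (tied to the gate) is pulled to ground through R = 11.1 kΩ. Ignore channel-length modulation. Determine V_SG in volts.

With gate tied to drain, V_SG = V_SD ≥ V_SG − |V_th|, so the device is in saturation.
KCL at the drain: ½ k_p (V_SG − |V_th|)² = (V_DD − V_SG)/R.
Let x = V_SG − 1.4. Then 43.3 x² + x − 12.3 = 0, giving x = 0.522 V (positive root), so V_SG = 1.92 V.
I_D = (V_DD − V_SG)/R = (13.7 − 1.92) / 11.1 = 1.06 mA.

V_SG = 1.92 V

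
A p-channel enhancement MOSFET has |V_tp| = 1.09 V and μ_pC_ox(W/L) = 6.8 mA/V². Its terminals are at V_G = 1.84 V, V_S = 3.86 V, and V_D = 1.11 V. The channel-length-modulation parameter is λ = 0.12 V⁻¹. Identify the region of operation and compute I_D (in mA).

V_SG = V_S − V_G = 3.86 − 1.84 = 2.02 V; V_SD = V_S − V_D = 3.86 − 1.11 = 2.75 V.
V_ov = V_SG − |V_tp| = 2.02 − 1.09 = 0.93 V.
Since V_SD = 2.75 V ≥ V_ov = 0.93 V, the device is in saturation.
I_D = ½ k_p V_ov² (1 + λ V_SD) = 0.5 × 6.8 × 0.93² × (1 + 0.12 × 2.75) = 3.91 mA.

Saturation; I_D = 3.91 mA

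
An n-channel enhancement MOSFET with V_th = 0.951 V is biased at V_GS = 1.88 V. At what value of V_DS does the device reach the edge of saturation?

The boundary between triode and saturation is V_DS = V_GS − V_th = V_ov.
V_ov = 1.88 − 0.951 = 0.929 V.

V_DS,sat = 0.929 V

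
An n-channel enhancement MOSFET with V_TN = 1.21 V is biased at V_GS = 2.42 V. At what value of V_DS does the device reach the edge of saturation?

The boundary between triode and saturation is V_DS = V_GS − V_TN = V_ov.
V_ov = 2.42 − 1.21 = 1.21 V.

V_DS,sat = 1.21 V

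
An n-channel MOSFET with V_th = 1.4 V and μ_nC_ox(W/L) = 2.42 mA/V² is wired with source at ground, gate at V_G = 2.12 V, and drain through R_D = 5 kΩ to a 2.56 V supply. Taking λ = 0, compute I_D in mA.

I_D = 0.446 mA

V_GS = V_G = 2.12 V, so V_ov = 2.12 − 1.4 = 0.72 V.
Assume saturation: I_D = ½ k_n V_ov² = 0.5 × 2.42 × 0.72² = 0.627 mA, giving V_DS = V_DD − I_D R_D = 2.56 − 0.627 × 5 = -0.576 V.
But -0.576 V < V_ov = 0.72 V, so the device is actually in triode.
In triode I_D = k_n[V_ov V_DS − ½ V_DS²] and I_D = (V_DD − V_DS)/R_D. Equating: 6.05 V_DS² − 9.712 V_DS + 2.56 = 0, giving V_DS = 0.332 V (the root below V_ov).
I_D = (2.56 − 0.332) / 5 = 0.446 mA.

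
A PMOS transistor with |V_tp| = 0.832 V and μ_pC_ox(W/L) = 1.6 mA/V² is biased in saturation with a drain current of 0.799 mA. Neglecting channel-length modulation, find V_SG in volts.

In saturation I_D = ½ k_p (V_SG − |V_tp|)², so V_SG − |V_tp| = √(2 I_D / k_p) = √(2 × 0.799 / 1.6) = 0.999 V.
V_SG = 0.832 + 0.999 = 1.83 V.

V_SG = 1.83 V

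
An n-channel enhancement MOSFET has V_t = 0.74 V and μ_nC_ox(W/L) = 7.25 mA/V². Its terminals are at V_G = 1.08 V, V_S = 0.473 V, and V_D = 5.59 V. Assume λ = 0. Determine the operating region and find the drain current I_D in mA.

Cutoff; I_D = 0 mA

V_GS = V_G − V_S = 1.08 − 0.473 = 0.607 V; V_DS = V_D − V_S = 5.59 − 0.473 = 5.12 V.
V_GS = 0.607 V < V_t = 0.74 V, so the transistor is in cutoff.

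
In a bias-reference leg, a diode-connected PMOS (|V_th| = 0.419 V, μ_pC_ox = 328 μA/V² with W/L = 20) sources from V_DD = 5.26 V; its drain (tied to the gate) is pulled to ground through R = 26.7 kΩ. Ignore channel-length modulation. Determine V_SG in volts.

V_SG = 0.648 V

With gate tied to drain, V_SG = V_SD ≥ V_SG − |V_th|, so the device is in saturation.
k_p = μ_pC_ox · (W/L) = 6.56 mA/V².
KCL at the drain: ½ k_p (V_SG − |V_th|)² = (V_DD − V_SG)/R.
Let x = V_SG − 0.419. Then 87.6 x² + x − 4.841 = 0, giving x = 0.229 V (positive root), so V_SG = 0.648 V.
I_D = (V_DD − V_SG)/R = (5.26 − 0.648) / 26.7 = 0.173 mA.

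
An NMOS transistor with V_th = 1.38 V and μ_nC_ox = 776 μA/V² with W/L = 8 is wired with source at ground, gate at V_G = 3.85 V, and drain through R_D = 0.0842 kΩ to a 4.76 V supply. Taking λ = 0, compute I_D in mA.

V_GS = V_G = 3.85 V, so V_ov = 3.85 − 1.38 = 2.47 V.
k_n = μ_nC_ox · (W/L) = 6.208 mA/V².
Assume saturation: I_D = ½ k_n V_ov² = 0.5 × 6.208 × 2.47² = 18.9 mA, giving V_DS = V_DD − I_D R_D = 4.76 − 18.9 × 0.0842 = 3.17 V.
V_DS = 3.17 V ≥ V_ov = 2.47 V, confirming saturation.

I_D = 18.9 mA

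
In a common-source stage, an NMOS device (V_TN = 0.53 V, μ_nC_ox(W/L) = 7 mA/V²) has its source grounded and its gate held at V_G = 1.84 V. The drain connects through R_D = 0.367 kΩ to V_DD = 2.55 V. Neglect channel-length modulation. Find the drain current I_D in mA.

V_GS = V_G = 1.84 V, so V_ov = 1.84 − 0.53 = 1.31 V.
Assume saturation: I_D = ½ k_n V_ov² = 0.5 × 7 × 1.31² = 6.01 mA, giving V_DS = V_DD − I_D R_D = 2.55 − 6.01 × 0.367 = 0.346 V.
But 0.346 V < V_ov = 1.31 V, so the device is actually in triode.
In triode I_D = k_n[V_ov V_DS − ½ V_DS²] and I_D = (V_DD − V_DS)/R_D. Equating: 1.28 V_DS² − 4.365 V_DS + 2.55 = 0, giving V_DS = 0.749 V (the root below V_ov).
I_D = (2.55 − 0.749) / 0.367 = 4.91 mA.

I_D = 4.91 mA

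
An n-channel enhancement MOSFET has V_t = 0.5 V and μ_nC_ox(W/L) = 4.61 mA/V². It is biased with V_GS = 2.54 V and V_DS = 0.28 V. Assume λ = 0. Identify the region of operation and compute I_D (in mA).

Triode; I_D = 2.45 mA

V_ov = V_GS − V_t = 2.54 − 0.5 = 2.04 V.
Since V_DS = 0.28 V < V_ov = 2.04 V, the device is in the triode region.
I_D = k_n [V_ov · V_DS − ½ V_DS²] = 4.61 × [2.04 × 0.28 − 0.5 × 0.28²] = 2.45 mA.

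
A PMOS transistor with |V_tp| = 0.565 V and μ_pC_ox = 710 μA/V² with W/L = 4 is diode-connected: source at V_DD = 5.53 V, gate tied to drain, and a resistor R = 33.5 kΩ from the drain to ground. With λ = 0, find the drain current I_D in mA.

With gate tied to drain, V_SG = V_SD ≥ V_SG − |V_tp|, so the device is in saturation.
k_p = μ_pC_ox · (W/L) = 2.84 mA/V².
KCL at the drain: ½ k_p (V_SG − |V_tp|)² = (V_DD − V_SG)/R.
Let x = V_SG − 0.565. Then 47.6 x² + x − 4.965 = 0, giving x = 0.313 V (positive root), so V_SG = 0.878 V.
I_D = (V_DD − V_SG)/R = (5.53 − 0.878) / 33.5 = 0.139 mA.

I_D = 0.139 mA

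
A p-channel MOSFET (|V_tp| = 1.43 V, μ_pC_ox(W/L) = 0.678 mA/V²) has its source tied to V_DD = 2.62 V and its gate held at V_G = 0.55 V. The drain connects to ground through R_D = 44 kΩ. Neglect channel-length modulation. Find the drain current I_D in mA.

V_SG = V_DD − V_G = 2.62 − 0.55 = 2.07 V, so V_ov = 2.07 − 1.43 = 0.64 V.
Assume saturation: I_D = ½ k_p V_ov² = 0.5 × 0.678 × 0.64² = 0.139 mA, giving V_SD = V_DD − I_D R_D = 2.62 − 0.139 × 44 = -3.49 V.
But -3.49 V < V_ov = 0.64 V, so the device is actually in triode.
In triode I_D = k_p[V_ov V_SD − ½ V_SD²] and I_D = (V_DD − V_SD)/R_D. Equating: 14.9 V_SD² − 20.09 V_SD + 2.62 = 0, giving V_SD = 0.146 V (the root below V_ov).
I_D = (2.62 − 0.146) / 44 = 0.0562 mA.

I_D = 0.0562 mA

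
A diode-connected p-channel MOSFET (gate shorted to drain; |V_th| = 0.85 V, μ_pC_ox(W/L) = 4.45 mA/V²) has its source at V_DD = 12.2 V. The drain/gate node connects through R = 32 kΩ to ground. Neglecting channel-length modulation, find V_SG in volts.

With gate tied to drain, V_SG = V_SD ≥ V_SG − |V_th|, so the device is in saturation.
KCL at the drain: ½ k_p (V_SG − |V_th|)² = (V_DD − V_SG)/R.
Let x = V_SG − 0.85. Then 71.2 x² + x − 11.35 = 0, giving x = 0.392 V (positive root), so V_SG = 1.24 V.
I_D = (V_DD − V_SG)/R = (12.2 − 1.24) / 32 = 0.342 mA.

V_SG = 1.24 V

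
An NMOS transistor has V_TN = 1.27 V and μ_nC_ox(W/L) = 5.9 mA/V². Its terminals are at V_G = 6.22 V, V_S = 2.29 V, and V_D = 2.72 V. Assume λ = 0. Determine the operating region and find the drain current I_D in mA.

Triode; I_D = 6.20 mA

V_GS = V_G − V_S = 6.22 − 2.29 = 3.93 V; V_DS = V_D − V_S = 2.72 − 2.29 = 0.43 V.
V_ov = V_GS − V_TN = 3.93 − 1.27 = 2.66 V.
Since V_DS = 0.43 V < V_ov = 2.66 V, the device is in the triode region.
I_D = k_n [V_ov · V_DS − ½ V_DS²] = 5.9 × [2.66 × 0.43 − 0.5 × 0.43²] = 6.2 mA.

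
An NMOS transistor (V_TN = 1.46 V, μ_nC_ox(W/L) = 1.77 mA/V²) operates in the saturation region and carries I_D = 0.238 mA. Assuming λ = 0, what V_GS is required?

V_GS = 1.98 V

In saturation I_D = ½ k_n (V_GS − V_TN)², so V_GS − V_TN = √(2 I_D / k_n) = √(2 × 0.238 / 1.77) = 0.519 V.
V_GS = 1.46 + 0.519 = 1.98 V.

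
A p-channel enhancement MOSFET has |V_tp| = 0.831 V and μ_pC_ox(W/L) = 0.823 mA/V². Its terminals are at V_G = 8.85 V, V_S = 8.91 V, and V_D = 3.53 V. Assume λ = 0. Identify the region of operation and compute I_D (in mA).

Cutoff; I_D = 0 mA

V_SG = V_S − V_G = 8.91 − 8.85 = 0.06 V; V_SD = V_S − V_D = 8.91 − 3.53 = 5.38 V.
V_SG = 0.06 V < |V_tp| = 0.831 V, so the transistor is in cutoff.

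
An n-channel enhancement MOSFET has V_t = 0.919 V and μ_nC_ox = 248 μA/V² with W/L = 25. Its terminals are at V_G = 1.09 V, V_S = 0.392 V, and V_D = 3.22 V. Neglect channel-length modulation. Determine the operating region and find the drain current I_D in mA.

Cutoff; I_D = 0 mA

V_GS = V_G − V_S = 1.09 − 0.392 = 0.698 V; V_DS = V_D − V_S = 3.22 − 0.392 = 2.83 V.
V_GS = 0.698 V < V_t = 0.919 V, so the transistor is in cutoff.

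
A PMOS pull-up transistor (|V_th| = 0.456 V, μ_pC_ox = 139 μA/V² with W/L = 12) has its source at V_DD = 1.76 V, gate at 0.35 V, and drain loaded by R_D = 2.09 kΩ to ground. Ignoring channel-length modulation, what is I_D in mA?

I_D = 0.597 mA

V_SG = V_DD − V_G = 1.76 − 0.35 = 1.41 V, so V_ov = 1.41 − 0.456 = 0.954 V.
k_p = μ_pC_ox · (W/L) = 1.668 mA/V².
Assume saturation: I_D = ½ k_p V_ov² = 0.5 × 1.668 × 0.954² = 0.759 mA, giving V_SD = V_DD − I_D R_D = 1.76 − 0.759 × 2.09 = 0.174 V.
But 0.174 V < V_ov = 0.954 V, so the device is actually in triode.
In triode I_D = k_p[V_ov V_SD − ½ V_SD²] and I_D = (V_DD − V_SD)/R_D. Equating: 1.74 V_SD² − 4.326 V_SD + 1.76 = 0, giving V_SD = 0.513 V (the root below V_ov).
I_D = (1.76 − 0.513) / 2.09 = 0.597 mA.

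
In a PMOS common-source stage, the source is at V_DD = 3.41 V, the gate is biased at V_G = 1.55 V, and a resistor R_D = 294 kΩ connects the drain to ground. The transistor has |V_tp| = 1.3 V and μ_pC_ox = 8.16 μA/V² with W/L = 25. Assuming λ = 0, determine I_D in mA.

V_SG = V_DD − V_G = 3.41 − 1.55 = 1.86 V, so V_ov = 1.86 − 1.3 = 0.56 V.
k_p = μ_pC_ox · (W/L) = 0.204 mA/V².
Assume saturation: I_D = ½ k_p V_ov² = 0.5 × 0.204 × 0.56² = 0.032 mA, giving V_SD = V_DD − I_D R_D = 3.41 − 0.032 × 294 = -5.99 V.
But -5.99 V < V_ov = 0.56 V, so the device is actually in triode.
In triode I_D = k_p[V_ov V_SD − ½ V_SD²] and I_D = (V_DD − V_SD)/R_D. Equating: 30 V_SD² − 34.59 V_SD + 3.41 = 0, giving V_SD = 0.109 V (the root below V_ov).
I_D = (3.41 − 0.109) / 294 = 0.0112 mA.

I_D = 0.0112 mA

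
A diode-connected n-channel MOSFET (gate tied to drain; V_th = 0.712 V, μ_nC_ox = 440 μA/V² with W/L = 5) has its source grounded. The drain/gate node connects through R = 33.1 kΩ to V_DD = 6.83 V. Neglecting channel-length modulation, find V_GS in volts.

V_GS = 1.11 V

With gate tied to drain, V_GS = V_DS ≥ V_GS − V_th, so the device is in saturation.
k_n = μ_nC_ox · (W/L) = 2.2 mA/V².
KCL at the drain: ½ k_n (V_GS − V_th)² = (V_DD − V_GS)/R.
Let x = V_GS − 0.712. Then 36.4 x² + x − 6.118 = 0, giving x = 0.396 V (positive root), so V_GS = 1.11 V.
I_D = (V_DD − V_GS)/R = (6.83 − 1.11) / 33.1 = 0.173 mA.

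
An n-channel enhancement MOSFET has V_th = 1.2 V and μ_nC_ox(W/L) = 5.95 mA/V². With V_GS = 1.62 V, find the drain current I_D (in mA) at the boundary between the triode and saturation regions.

At the boundary V_DS = V_ov = V_GS − V_th = 1.62 − 1.2 = 0.42 V.
I_D = ½ k_n V_ov² = 0.5 × 5.95 × 0.42² = 0.525 mA.

I_D = 0.525 mA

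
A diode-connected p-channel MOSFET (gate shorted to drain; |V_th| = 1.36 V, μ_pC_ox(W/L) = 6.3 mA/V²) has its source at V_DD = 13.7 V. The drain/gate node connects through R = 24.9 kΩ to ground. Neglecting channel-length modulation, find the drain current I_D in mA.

I_D = 0.480 mA

With gate tied to drain, V_SG = V_SD ≥ V_SG − |V_th|, so the device is in saturation.
KCL at the drain: ½ k_p (V_SG − |V_th|)² = (V_DD − V_SG)/R.
Let x = V_SG − 1.36. Then 78.4 x² + x − 12.34 = 0, giving x = 0.39 V (positive root), so V_SG = 1.75 V.
I_D = (V_DD − V_SG)/R = (13.7 − 1.75) / 24.9 = 0.48 mA.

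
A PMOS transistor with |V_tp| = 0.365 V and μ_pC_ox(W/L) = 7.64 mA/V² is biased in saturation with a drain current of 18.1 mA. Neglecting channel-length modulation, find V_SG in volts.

V_SG = 2.54 V

In saturation I_D = ½ k_p (V_SG − |V_tp|)², so V_SG − |V_tp| = √(2 I_D / k_p) = √(2 × 18.1 / 7.64) = 2.18 V.
V_SG = 0.365 + 2.18 = 2.54 V.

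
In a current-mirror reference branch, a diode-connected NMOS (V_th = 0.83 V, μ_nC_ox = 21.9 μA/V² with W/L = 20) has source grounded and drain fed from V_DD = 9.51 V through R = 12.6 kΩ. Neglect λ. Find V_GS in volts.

With gate tied to drain, V_GS = V_DS ≥ V_GS − V_th, so the device is in saturation.
k_n = μ_nC_ox · (W/L) = 0.438 mA/V².
KCL at the drain: ½ k_n (V_GS − V_th)² = (V_DD − V_GS)/R.
Let x = V_GS − 0.83. Then 2.76 x² + x − 8.68 = 0, giving x = 1.6 V (positive root), so V_GS = 2.43 V.
I_D = (V_DD − V_GS)/R = (9.51 − 2.43) / 12.6 = 0.562 mA.

V_GS = 2.43 V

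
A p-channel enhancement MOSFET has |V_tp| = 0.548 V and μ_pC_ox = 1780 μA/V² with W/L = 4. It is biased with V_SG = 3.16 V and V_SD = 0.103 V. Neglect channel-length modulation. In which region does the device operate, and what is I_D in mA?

k_p = μ_pC_ox · (W/L) = 7.12 mA/V².
V_ov = V_SG − |V_tp| = 3.16 − 0.548 = 2.61 V.
Since V_SD = 0.103 V < V_ov = 2.61 V, the device is in the triode region.
I_D = k_p [V_ov · V_SD − ½ V_SD²] = 7.12 × [2.61 × 0.103 − 0.5 × 0.103²] = 1.88 mA.

Triode; I_D = 1.88 mA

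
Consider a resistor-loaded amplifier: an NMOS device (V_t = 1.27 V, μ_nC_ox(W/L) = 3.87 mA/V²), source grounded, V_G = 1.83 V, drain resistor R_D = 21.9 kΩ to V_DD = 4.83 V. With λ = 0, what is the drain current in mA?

V_GS = V_G = 1.83 V, so V_ov = 1.83 − 1.27 = 0.56 V.
Assume saturation: I_D = ½ k_n V_ov² = 0.5 × 3.87 × 0.56² = 0.607 mA, giving V_DS = V_DD − I_D R_D = 4.83 − 0.607 × 21.9 = -8.46 V.
But -8.46 V < V_ov = 0.56 V, so the device is actually in triode.
In triode I_D = k_n[V_ov V_DS − ½ V_DS²] and I_D = (V_DD − V_DS)/R_D. Equating: 42.4 V_DS² − 48.46 V_DS + 4.83 = 0, giving V_DS = 0.11 V (the root below V_ov).
I_D = (4.83 − 0.11) / 21.9 = 0.216 mA.

I_D = 0.216 mA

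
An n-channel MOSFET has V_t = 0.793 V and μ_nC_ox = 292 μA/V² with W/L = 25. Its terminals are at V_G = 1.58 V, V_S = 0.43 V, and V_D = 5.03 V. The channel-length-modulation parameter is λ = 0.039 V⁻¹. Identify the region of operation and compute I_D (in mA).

Saturation; I_D = 0.549 mA

V_GS = V_G − V_S = 1.58 − 0.43 = 1.15 V; V_DS = V_D − V_S = 5.03 − 0.43 = 4.6 V.
k_n = μ_nC_ox · (W/L) = 7.3 mA/V².
V_ov = V_GS − V_t = 1.15 − 0.793 = 0.357 V.
Since V_DS = 4.6 V ≥ V_ov = 0.357 V, the device is in saturation.
I_D = ½ k_n V_ov² (1 + λ V_DS) = 0.5 × 7.3 × 0.357² × (1 + 0.039 × 4.6) = 0.549 mA.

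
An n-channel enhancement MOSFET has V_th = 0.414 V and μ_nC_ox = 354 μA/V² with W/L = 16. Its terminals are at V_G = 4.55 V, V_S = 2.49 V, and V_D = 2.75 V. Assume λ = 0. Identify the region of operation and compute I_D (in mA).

Triode; I_D = 2.23 mA

V_GS = V_G − V_S = 4.55 − 2.49 = 2.06 V; V_DS = V_D − V_S = 2.75 − 2.49 = 0.26 V.
k_n = μ_nC_ox · (W/L) = 5.664 mA/V².
V_ov = V_GS − V_th = 2.06 − 0.414 = 1.65 V.
Since V_DS = 0.26 V < V_ov = 1.65 V, the device is in the triode region.
I_D = k_n [V_ov · V_DS − ½ V_DS²] = 5.664 × [1.65 × 0.26 − 0.5 × 0.26²] = 2.23 mA.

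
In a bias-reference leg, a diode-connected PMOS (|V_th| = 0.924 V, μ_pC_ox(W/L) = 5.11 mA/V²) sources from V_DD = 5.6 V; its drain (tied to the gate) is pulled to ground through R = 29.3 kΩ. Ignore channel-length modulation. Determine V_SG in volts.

With gate tied to drain, V_SG = V_SD ≥ V_SG − |V_th|, so the device is in saturation.
KCL at the drain: ½ k_p (V_SG − |V_th|)² = (V_DD − V_SG)/R.
Let x = V_SG − 0.924. Then 74.9 x² + x − 4.676 = 0, giving x = 0.243 V (positive root), so V_SG = 1.17 V.
I_D = (V_DD − V_SG)/R = (5.6 − 1.17) / 29.3 = 0.151 mA.

V_SG = 1.17 V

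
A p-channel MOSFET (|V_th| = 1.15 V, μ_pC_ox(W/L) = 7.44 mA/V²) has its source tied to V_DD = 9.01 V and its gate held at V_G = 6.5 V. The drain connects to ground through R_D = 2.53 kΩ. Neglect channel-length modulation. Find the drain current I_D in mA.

I_D = 3.41 mA

V_SG = V_DD − V_G = 9.01 − 6.5 = 2.51 V, so V_ov = 2.51 − 1.15 = 1.36 V.
Assume saturation: I_D = ½ k_p V_ov² = 0.5 × 7.44 × 1.36² = 6.88 mA, giving V_SD = V_DD − I_D R_D = 9.01 − 6.88 × 2.53 = -8.4 V.
But -8.4 V < V_ov = 1.36 V, so the device is actually in triode.
In triode I_D = k_p[V_ov V_SD − ½ V_SD²] and I_D = (V_DD − V_SD)/R_D. Equating: 9.41 V_SD² − 26.6 V_SD + 9.01 = 0, giving V_SD = 0.394 V (the root below V_ov).
I_D = (9.01 − 0.394) / 2.53 = 3.41 mA.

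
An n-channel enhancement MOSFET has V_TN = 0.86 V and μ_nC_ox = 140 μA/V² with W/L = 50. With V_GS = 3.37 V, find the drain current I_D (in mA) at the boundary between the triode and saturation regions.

I_D = 22.1 mA

At the boundary V_DS = V_ov = V_GS − V_TN = 3.37 − 0.86 = 2.51 V.
k_n = μ_nC_ox · (W/L) = 7 mA/V².
I_D = ½ k_n V_ov² = 0.5 × 7 × 2.51² = 22.1 mA.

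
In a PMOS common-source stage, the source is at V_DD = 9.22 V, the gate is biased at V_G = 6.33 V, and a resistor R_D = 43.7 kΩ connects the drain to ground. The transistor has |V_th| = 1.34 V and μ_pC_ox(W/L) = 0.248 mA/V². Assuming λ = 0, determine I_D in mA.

V_SG = V_DD − V_G = 9.22 − 6.33 = 2.89 V, so V_ov = 2.89 − 1.34 = 1.55 V.
Assume saturation: I_D = ½ k_p V_ov² = 0.5 × 0.248 × 1.55² = 0.298 mA, giving V_SD = V_DD − I_D R_D = 9.22 − 0.298 × 43.7 = -3.8 V.
But -3.8 V < V_ov = 1.55 V, so the device is actually in triode.
In triode I_D = k_p[V_ov V_SD − ½ V_SD²] and I_D = (V_DD − V_SD)/R_D. Equating: 5.42 V_SD² − 17.8 V_SD + 9.22 = 0, giving V_SD = 0.644 V (the root below V_ov).
I_D = (9.22 − 0.644) / 43.7 = 0.196 mA.

I_D = 0.196 mA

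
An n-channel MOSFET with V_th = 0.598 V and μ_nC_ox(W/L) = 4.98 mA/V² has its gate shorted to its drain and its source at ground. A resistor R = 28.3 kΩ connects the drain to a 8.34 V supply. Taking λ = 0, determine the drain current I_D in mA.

I_D = 0.262 mA

With gate tied to drain, V_GS = V_DS ≥ V_GS − V_th, so the device is in saturation.
KCL at the drain: ½ k_n (V_GS − V_th)² = (V_DD − V_GS)/R.
Let x = V_GS − 0.598. Then 70.5 x² + x − 7.742 = 0, giving x = 0.324 V (positive root), so V_GS = 0.922 V.
I_D = (V_DD − V_GS)/R = (8.34 − 0.922) / 28.3 = 0.262 mA.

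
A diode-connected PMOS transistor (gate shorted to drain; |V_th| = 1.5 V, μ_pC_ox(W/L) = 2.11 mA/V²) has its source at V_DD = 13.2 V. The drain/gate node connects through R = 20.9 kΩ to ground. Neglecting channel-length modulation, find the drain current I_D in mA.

With gate tied to drain, V_SG = V_SD ≥ V_SG − |V_th|, so the device is in saturation.
KCL at the drain: ½ k_p (V_SG − |V_th|)² = (V_DD − V_SG)/R.
Let x = V_SG − 1.5. Then 22 x² + x − 11.7 = 0, giving x = 0.706 V (positive root), so V_SG = 2.21 V.
I_D = (V_DD − V_SG)/R = (13.2 − 2.21) / 20.9 = 0.526 mA.

I_D = 0.526 mA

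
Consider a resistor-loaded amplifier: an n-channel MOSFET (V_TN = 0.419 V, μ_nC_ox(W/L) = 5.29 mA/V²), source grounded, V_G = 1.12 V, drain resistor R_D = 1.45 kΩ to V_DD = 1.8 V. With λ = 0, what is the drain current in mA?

I_D = 0.993 mA

V_GS = V_G = 1.12 V, so V_ov = 1.12 − 0.419 = 0.701 V.
Assume saturation: I_D = ½ k_n V_ov² = 0.5 × 5.29 × 0.701² = 1.3 mA, giving V_DS = V_DD − I_D R_D = 1.8 − 1.3 × 1.45 = -0.0846 V.
But -0.0846 V < V_ov = 0.701 V, so the device is actually in triode.
In triode I_D = k_n[V_ov V_DS − ½ V_DS²] and I_D = (V_DD − V_DS)/R_D. Equating: 3.84 V_DS² − 6.377 V_DS + 1.8 = 0, giving V_DS = 0.36 V (the root below V_ov).
I_D = (1.8 − 0.36) / 1.45 = 0.993 mA.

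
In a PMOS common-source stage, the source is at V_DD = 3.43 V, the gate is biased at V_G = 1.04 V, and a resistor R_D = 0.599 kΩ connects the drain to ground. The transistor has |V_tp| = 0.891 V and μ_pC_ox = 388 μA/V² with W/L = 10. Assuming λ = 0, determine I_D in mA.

I_D = 3.97 mA

V_SG = V_DD − V_G = 3.43 − 1.04 = 2.39 V, so V_ov = 2.39 − 0.891 = 1.5 V.
k_p = μ_pC_ox · (W/L) = 3.88 mA/V².
Assume saturation: I_D = ½ k_p V_ov² = 0.5 × 3.88 × 1.5² = 4.36 mA, giving V_SD = V_DD − I_D R_D = 3.43 − 4.36 × 0.599 = 0.819 V.
But 0.819 V < V_ov = 1.5 V, so the device is actually in triode.
In triode I_D = k_p[V_ov V_SD − ½ V_SD²] and I_D = (V_DD − V_SD)/R_D. Equating: 1.16 V_SD² − 4.484 V_SD + 3.43 = 0, giving V_SD = 1.05 V (the root below V_ov).
I_D = (3.43 − 1.05) / 0.599 = 3.97 mA.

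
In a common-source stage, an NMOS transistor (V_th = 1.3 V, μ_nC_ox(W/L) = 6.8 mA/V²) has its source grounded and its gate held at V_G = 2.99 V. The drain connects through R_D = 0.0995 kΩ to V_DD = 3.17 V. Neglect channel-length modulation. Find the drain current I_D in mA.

V_GS = V_G = 2.99 V, so V_ov = 2.99 − 1.3 = 1.69 V.
Assume saturation: I_D = ½ k_n V_ov² = 0.5 × 6.8 × 1.69² = 9.71 mA, giving V_DS = V_DD − I_D R_D = 3.17 − 9.71 × 0.0995 = 2.2 V.
V_DS = 2.2 V ≥ V_ov = 1.69 V, confirming saturation.

I_D = 9.71 mA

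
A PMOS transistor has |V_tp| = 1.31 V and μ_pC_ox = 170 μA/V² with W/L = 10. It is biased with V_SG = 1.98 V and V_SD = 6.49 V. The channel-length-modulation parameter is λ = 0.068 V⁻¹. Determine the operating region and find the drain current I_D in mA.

Saturation; I_D = 0.550 mA

k_p = μ_pC_ox · (W/L) = 1.7 mA/V².
V_ov = V_SG − |V_tp| = 1.98 − 1.31 = 0.67 V.
Since V_SD = 6.49 V ≥ V_ov = 0.67 V, the device is in saturation.
I_D = ½ k_p V_ov² (1 + λ V_SD) = 0.5 × 1.7 × 0.67² × (1 + 0.068 × 6.49) = 0.55 mA.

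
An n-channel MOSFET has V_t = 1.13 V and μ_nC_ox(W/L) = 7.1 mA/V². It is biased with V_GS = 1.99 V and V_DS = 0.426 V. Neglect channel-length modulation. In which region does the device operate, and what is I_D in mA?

Triode; I_D = 1.96 mA

V_ov = V_GS − V_t = 1.99 − 1.13 = 0.86 V.
Since V_DS = 0.426 V < V_ov = 0.86 V, the device is in the triode region.
I_D = k_n [V_ov · V_DS − ½ V_DS²] = 7.1 × [0.86 × 0.426 − 0.5 × 0.426²] = 1.96 mA.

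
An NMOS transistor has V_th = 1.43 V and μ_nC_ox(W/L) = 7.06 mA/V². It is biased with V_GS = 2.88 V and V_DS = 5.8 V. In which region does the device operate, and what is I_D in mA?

Saturation; I_D = 7.42 mA

V_ov = V_GS − V_th = 2.88 − 1.43 = 1.45 V.
Since V_DS = 5.8 V ≥ V_ov = 1.45 V, the device is in saturation.
I_D = ½ k_n V_ov² = 0.5 × 7.06 × 1.45² = 7.42 mA.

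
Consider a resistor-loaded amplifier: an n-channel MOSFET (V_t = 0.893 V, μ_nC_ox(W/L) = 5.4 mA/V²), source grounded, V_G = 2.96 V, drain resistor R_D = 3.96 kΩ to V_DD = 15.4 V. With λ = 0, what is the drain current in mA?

V_GS = V_G = 2.96 V, so V_ov = 2.96 − 0.893 = 2.07 V.
Assume saturation: I_D = ½ k_n V_ov² = 0.5 × 5.4 × 2.07² = 11.5 mA, giving V_DS = V_DD − I_D R_D = 15.4 − 11.5 × 3.96 = -30.3 V.
But -30.3 V < V_ov = 2.07 V, so the device is actually in triode.
In triode I_D = k_n[V_ov V_DS − ½ V_DS²] and I_D = (V_DD − V_DS)/R_D. Equating: 10.7 V_DS² − 45.2 V_DS + 15.4 = 0, giving V_DS = 0.374 V (the root below V_ov).
I_D = (15.4 − 0.374) / 3.96 = 3.79 mA.

I_D = 3.79 mA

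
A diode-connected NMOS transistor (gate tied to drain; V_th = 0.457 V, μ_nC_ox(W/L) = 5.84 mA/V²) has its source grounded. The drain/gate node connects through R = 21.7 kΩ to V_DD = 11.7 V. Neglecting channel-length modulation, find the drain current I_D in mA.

I_D = 0.499 mA

With gate tied to drain, V_GS = V_DS ≥ V_GS − V_th, so the device is in saturation.
KCL at the drain: ½ k_n (V_GS − V_th)² = (V_DD − V_GS)/R.
Let x = V_GS − 0.457. Then 63.4 x² + x − 11.24 = 0, giving x = 0.413 V (positive root), so V_GS = 0.87 V.
I_D = (V_DD − V_GS)/R = (11.7 − 0.87) / 21.7 = 0.499 mA.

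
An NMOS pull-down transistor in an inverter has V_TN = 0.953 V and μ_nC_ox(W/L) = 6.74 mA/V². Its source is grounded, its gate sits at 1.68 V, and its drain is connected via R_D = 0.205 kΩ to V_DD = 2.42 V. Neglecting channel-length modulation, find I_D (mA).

V_GS = V_G = 1.68 V, so V_ov = 1.68 − 0.953 = 0.727 V.
Assume saturation: I_D = ½ k_n V_ov² = 0.5 × 6.74 × 0.727² = 1.78 mA, giving V_DS = V_DD − I_D R_D = 2.42 − 1.78 × 0.205 = 2.05 V.
V_DS = 2.05 V ≥ V_ov = 0.727 V, confirming saturation.

I_D = 1.78 mA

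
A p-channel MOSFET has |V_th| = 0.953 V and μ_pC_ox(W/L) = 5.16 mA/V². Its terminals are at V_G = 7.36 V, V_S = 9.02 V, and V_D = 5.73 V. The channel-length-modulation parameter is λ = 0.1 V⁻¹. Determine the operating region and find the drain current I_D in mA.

V_SG = V_S − V_G = 9.02 − 7.36 = 1.66 V; V_SD = V_S − V_D = 9.02 − 5.73 = 3.29 V.
V_ov = V_SG − |V_th| = 1.66 − 0.953 = 0.707 V.
Since V_SD = 3.29 V ≥ V_ov = 0.707 V, the device is in saturation.
I_D = ½ k_p V_ov² (1 + λ V_SD) = 0.5 × 5.16 × 0.707² × (1 + 0.1 × 3.29) = 1.71 mA.

Saturation; I_D = 1.71 mA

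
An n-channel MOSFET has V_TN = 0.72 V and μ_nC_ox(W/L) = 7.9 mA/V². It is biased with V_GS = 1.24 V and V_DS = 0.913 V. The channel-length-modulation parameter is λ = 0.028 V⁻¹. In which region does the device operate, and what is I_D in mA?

V_ov = V_GS − V_TN = 1.24 − 0.72 = 0.52 V.
Since V_DS = 0.913 V ≥ V_ov = 0.52 V, the device is in saturation.
I_D = ½ k_n V_ov² (1 + λ V_DS) = 0.5 × 7.9 × 0.52² × (1 + 0.028 × 0.913) = 1.1 mA.

Saturation; I_D = 1.10 mA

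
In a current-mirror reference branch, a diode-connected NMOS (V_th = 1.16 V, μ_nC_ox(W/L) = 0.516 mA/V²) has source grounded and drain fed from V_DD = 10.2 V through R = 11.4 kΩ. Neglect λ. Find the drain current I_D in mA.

With gate tied to drain, V_GS = V_DS ≥ V_GS − V_th, so the device is in saturation.
KCL at the drain: ½ k_n (V_GS − V_th)² = (V_DD − V_GS)/R.
Let x = V_GS − 1.16. Then 2.94 x² + x − 9.04 = 0, giving x = 1.59 V (positive root), so V_GS = 2.75 V.
I_D = (V_DD − V_GS)/R = (10.2 − 2.75) / 11.4 = 0.653 mA.

I_D = 0.653 mA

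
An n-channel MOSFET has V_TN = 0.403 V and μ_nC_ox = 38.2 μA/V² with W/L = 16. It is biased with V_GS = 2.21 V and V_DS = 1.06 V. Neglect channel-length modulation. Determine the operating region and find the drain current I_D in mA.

k_n = μ_nC_ox · (W/L) = 0.6112 mA/V².
V_ov = V_GS − V_TN = 2.21 − 0.403 = 1.81 V.
Since V_DS = 1.06 V < V_ov = 1.81 V, the device is in the triode region.
I_D = k_n [V_ov · V_DS − ½ V_DS²] = 0.6112 × [1.81 × 1.06 − 0.5 × 1.06²] = 0.827 mA.

Triode; I_D = 0.827 mA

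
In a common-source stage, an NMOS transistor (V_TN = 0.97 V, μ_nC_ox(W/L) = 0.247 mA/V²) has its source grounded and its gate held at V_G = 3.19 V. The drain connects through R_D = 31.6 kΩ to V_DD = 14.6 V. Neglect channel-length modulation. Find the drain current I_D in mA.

V_GS = V_G = 3.19 V, so V_ov = 3.19 − 0.97 = 2.22 V.
Assume saturation: I_D = ½ k_n V_ov² = 0.5 × 0.247 × 2.22² = 0.609 mA, giving V_DS = V_DD − I_D R_D = 14.6 − 0.609 × 31.6 = -4.63 V.
But -4.63 V < V_ov = 2.22 V, so the device is actually in triode.
In triode I_D = k_n[V_ov V_DS − ½ V_DS²] and I_D = (V_DD − V_DS)/R_D. Equating: 3.9 V_DS² − 18.33 V_DS + 14.6 = 0, giving V_DS = 1.02 V (the root below V_ov).
I_D = (14.6 − 1.02) / 31.6 = 0.43 mA.

I_D = 0.430 mA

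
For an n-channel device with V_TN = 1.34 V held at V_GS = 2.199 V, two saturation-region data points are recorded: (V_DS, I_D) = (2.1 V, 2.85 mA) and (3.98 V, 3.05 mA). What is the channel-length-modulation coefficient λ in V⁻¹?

With V_GS fixed, I_D ∝ (1 + λ V_DS) in saturation, so I_D2/I_D1 = (1 + λ V_DS2)/(1 + λ V_DS1).
3.05/2.85 = 1.07 = (1 + 3.98 λ)/(1 + 2.1 λ).
Solving: λ (I_D1 V_DS2 − I_D2 V_DS1) = I_D2 − I_D1, so λ = (3.05 − 2.85) / (2.85 × 3.98 − 3.05 × 2.1) = 0.2 / 4.94 = 0.0405 V⁻¹.

λ = 0.0405 V⁻¹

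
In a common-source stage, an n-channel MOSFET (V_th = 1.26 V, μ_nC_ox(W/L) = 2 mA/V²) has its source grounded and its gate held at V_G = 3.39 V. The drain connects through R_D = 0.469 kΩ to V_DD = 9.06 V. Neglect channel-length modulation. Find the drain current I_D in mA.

V_GS = V_G = 3.39 V, so V_ov = 3.39 − 1.26 = 2.13 V.
Assume saturation: I_D = ½ k_n V_ov² = 0.5 × 2 × 2.13² = 4.54 mA, giving V_DS = V_DD − I_D R_D = 9.06 − 4.54 × 0.469 = 6.93 V.
V_DS = 6.93 V ≥ V_ov = 2.13 V, confirming saturation.

I_D = 4.54 mA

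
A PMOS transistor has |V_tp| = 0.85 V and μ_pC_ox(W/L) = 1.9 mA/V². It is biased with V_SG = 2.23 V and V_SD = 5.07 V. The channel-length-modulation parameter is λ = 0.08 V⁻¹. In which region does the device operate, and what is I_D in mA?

Saturation; I_D = 2.54 mA

V_ov = V_SG − |V_tp| = 2.23 − 0.85 = 1.38 V.
Since V_SD = 5.07 V ≥ V_ov = 1.38 V, the device is in saturation.
I_D = ½ k_p V_ov² (1 + λ V_SD) = 0.5 × 1.9 × 1.38² × (1 + 0.08 × 5.07) = 2.54 mA.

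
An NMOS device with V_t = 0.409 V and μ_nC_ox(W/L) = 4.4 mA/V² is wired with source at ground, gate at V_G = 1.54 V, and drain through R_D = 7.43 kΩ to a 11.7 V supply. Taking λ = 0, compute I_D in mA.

V_GS = V_G = 1.54 V, so V_ov = 1.54 − 0.409 = 1.13 V.
Assume saturation: I_D = ½ k_n V_ov² = 0.5 × 4.4 × 1.13² = 2.81 mA, giving V_DS = V_DD − I_D R_D = 11.7 − 2.81 × 7.43 = -9.21 V.
But -9.21 V < V_ov = 1.13 V, so the device is actually in triode.
In triode I_D = k_n[V_ov V_DS − ½ V_DS²] and I_D = (V_DD − V_DS)/R_D. Equating: 16.3 V_DS² − 37.97 V_DS + 11.7 = 0, giving V_DS = 0.366 V (the root below V_ov).
I_D = (11.7 − 0.366) / 7.43 = 1.53 mA.

I_D = 1.53 mA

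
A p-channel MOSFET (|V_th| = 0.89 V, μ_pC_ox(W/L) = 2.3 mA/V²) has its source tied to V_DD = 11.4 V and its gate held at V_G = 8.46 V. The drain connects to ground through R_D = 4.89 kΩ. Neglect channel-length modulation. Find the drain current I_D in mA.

I_D = 2.22 mA

V_SG = V_DD − V_G = 11.4 − 8.46 = 2.94 V, so V_ov = 2.94 − 0.89 = 2.05 V.
Assume saturation: I_D = ½ k_p V_ov² = 0.5 × 2.3 × 2.05² = 4.83 mA, giving V_SD = V_DD − I_D R_D = 11.4 − 4.83 × 4.89 = -12.2 V.
But -12.2 V < V_ov = 2.05 V, so the device is actually in triode.
In triode I_D = k_p[V_ov V_SD − ½ V_SD²] and I_D = (V_DD − V_SD)/R_D. Equating: 5.62 V_SD² − 24.06 V_SD + 11.4 = 0, giving V_SD = 0.543 V (the root below V_ov).
I_D = (11.4 − 0.543) / 4.89 = 2.22 mA.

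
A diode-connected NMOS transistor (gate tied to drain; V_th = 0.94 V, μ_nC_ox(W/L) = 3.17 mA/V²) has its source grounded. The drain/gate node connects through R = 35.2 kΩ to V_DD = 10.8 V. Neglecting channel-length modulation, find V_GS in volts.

With gate tied to drain, V_GS = V_DS ≥ V_GS − V_th, so the device is in saturation.
KCL at the drain: ½ k_n (V_GS − V_th)² = (V_DD − V_GS)/R.
Let x = V_GS − 0.94. Then 55.8 x² + x − 9.86 = 0, giving x = 0.412 V (positive root), so V_GS = 1.35 V.
I_D = (V_DD − V_GS)/R = (10.8 − 1.35) / 35.2 = 0.268 mA.

V_GS = 1.35 V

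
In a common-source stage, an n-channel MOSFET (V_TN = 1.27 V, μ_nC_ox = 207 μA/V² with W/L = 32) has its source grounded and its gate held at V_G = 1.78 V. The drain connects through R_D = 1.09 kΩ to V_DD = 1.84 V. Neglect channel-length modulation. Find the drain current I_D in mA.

V_GS = V_G = 1.78 V, so V_ov = 1.78 − 1.27 = 0.51 V.
k_n = μ_nC_ox · (W/L) = 6.624 mA/V².
Assume saturation: I_D = ½ k_n V_ov² = 0.5 × 6.624 × 0.51² = 0.861 mA, giving V_DS = V_DD − I_D R_D = 1.84 − 0.861 × 1.09 = 0.901 V.
V_DS = 0.901 V ≥ V_ov = 0.51 V, confirming saturation.

I_D = 0.861 mA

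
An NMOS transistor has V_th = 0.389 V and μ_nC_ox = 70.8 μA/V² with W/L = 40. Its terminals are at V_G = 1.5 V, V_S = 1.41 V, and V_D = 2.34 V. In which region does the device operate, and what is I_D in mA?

V_GS = V_G − V_S = 1.5 − 1.41 = 0.09 V; V_DS = V_D − V_S = 2.34 − 1.41 = 0.93 V.
V_GS = 0.09 V < V_th = 0.389 V, so the transistor is in cutoff.

Cutoff; I_D = 0 mA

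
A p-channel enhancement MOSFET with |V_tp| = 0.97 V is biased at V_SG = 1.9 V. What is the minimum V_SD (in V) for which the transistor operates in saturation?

The boundary between triode and saturation is V_SD = V_SG − |V_tp| = V_ov.
V_ov = 1.9 − 0.97 = 0.93 V.

V_SD,sat = 0.930 V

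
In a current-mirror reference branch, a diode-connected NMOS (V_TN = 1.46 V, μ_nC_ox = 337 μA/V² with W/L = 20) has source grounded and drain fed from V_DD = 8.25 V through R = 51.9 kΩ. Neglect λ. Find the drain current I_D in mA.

I_D = 0.127 mA

With gate tied to drain, V_GS = V_DS ≥ V_GS − V_TN, so the device is in saturation.
k_n = μ_nC_ox · (W/L) = 6.74 mA/V².
KCL at the drain: ½ k_n (V_GS − V_TN)² = (V_DD − V_GS)/R.
Let x = V_GS − 1.46. Then 175 x² + x − 6.79 = 0, giving x = 0.194 V (positive root), so V_GS = 1.65 V.
I_D = (V_DD − V_GS)/R = (8.25 − 1.65) / 51.9 = 0.127 mA.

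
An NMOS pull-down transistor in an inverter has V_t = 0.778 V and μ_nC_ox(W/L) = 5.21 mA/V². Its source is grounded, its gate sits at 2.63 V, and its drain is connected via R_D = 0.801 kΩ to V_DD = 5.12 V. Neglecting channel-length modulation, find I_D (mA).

V_GS = V_G = 2.63 V, so V_ov = 2.63 − 0.778 = 1.85 V.
Assume saturation: I_D = ½ k_n V_ov² = 0.5 × 5.21 × 1.85² = 8.93 mA, giving V_DS = V_DD − I_D R_D = 5.12 − 8.93 × 0.801 = -2.04 V.
But -2.04 V < V_ov = 1.85 V, so the device is actually in triode.
In triode I_D = k_n[V_ov V_DS − ½ V_DS²] and I_D = (V_DD − V_DS)/R_D. Equating: 2.09 V_DS² − 8.729 V_DS + 5.12 = 0, giving V_DS = 0.706 V (the root below V_ov).
I_D = (5.12 − 0.706) / 0.801 = 5.51 mA.

I_D = 5.51 mA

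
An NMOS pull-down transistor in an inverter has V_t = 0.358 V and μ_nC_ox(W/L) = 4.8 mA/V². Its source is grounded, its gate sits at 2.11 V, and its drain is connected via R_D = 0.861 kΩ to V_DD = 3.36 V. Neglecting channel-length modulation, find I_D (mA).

V_GS = V_G = 2.11 V, so V_ov = 2.11 − 0.358 = 1.75 V.
Assume saturation: I_D = ½ k_n V_ov² = 0.5 × 4.8 × 1.75² = 7.37 mA, giving V_DS = V_DD − I_D R_D = 3.36 − 7.37 × 0.861 = -2.98 V.
But -2.98 V < V_ov = 1.75 V, so the device is actually in triode.
In triode I_D = k_n[V_ov V_DS − ½ V_DS²] and I_D = (V_DD − V_DS)/R_D. Equating: 2.07 V_DS² − 8.241 V_DS + 3.36 = 0, giving V_DS = 0.461 V (the root below V_ov).
I_D = (3.36 − 0.461) / 0.861 = 3.37 mA.

I_D = 3.37 mA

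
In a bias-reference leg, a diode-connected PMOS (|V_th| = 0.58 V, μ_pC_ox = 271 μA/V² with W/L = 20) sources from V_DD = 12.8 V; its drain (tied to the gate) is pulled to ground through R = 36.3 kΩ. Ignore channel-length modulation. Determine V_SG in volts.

V_SG = 0.927 V

With gate tied to drain, V_SG = V_SD ≥ V_SG − |V_th|, so the device is in saturation.
k_p = μ_pC_ox · (W/L) = 5.42 mA/V².
KCL at the drain: ½ k_p (V_SG − |V_th|)² = (V_DD − V_SG)/R.
Let x = V_SG − 0.58. Then 98.4 x² + x − 12.22 = 0, giving x = 0.347 V (positive root), so V_SG = 0.927 V.
I_D = (V_DD − V_SG)/R = (12.8 − 0.927) / 36.3 = 0.327 mA.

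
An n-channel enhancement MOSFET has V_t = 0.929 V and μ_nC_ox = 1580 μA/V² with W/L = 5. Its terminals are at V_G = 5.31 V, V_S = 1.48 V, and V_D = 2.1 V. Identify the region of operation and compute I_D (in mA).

Triode; I_D = 12.7 mA

V_GS = V_G − V_S = 5.31 − 1.48 = 3.83 V; V_DS = V_D − V_S = 2.1 − 1.48 = 0.62 V.
k_n = μ_nC_ox · (W/L) = 7.9 mA/V².
V_ov = V_GS − V_t = 3.83 − 0.929 = 2.9 V.
Since V_DS = 0.62 V < V_ov = 2.9 V, the device is in the triode region.
I_D = k_n [V_ov · V_DS − ½ V_DS²] = 7.9 × [2.9 × 0.62 − 0.5 × 0.62²] = 12.7 mA.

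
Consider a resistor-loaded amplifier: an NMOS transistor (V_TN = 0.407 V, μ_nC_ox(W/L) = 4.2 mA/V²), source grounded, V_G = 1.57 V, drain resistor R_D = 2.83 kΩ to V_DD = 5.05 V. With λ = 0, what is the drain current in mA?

V_GS = V_G = 1.57 V, so V_ov = 1.57 − 0.407 = 1.16 V.
Assume saturation: I_D = ½ k_n V_ov² = 0.5 × 4.2 × 1.16² = 2.84 mA, giving V_DS = V_DD − I_D R_D = 5.05 − 2.84 × 2.83 = -2.99 V.
But -2.99 V < V_ov = 1.16 V, so the device is actually in triode.
In triode I_D = k_n[V_ov V_DS − ½ V_DS²] and I_D = (V_DD − V_DS)/R_D. Equating: 5.94 V_DS² − 14.82 V_DS + 5.05 = 0, giving V_DS = 0.407 V (the root below V_ov).
I_D = (5.05 − 0.407) / 2.83 = 1.64 mA.

I_D = 1.64 mA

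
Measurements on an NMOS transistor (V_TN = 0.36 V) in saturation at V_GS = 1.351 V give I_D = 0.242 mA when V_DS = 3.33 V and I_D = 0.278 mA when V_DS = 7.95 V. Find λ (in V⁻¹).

λ = 0.0361 V⁻¹

With V_GS fixed, I_D ∝ (1 + λ V_DS) in saturation, so I_D2/I_D1 = (1 + λ V_DS2)/(1 + λ V_DS1).
0.278/0.242 = 1.149 = (1 + 7.95 λ)/(1 + 3.33 λ).
Solving: λ (I_D1 V_DS2 − I_D2 V_DS1) = I_D2 − I_D1, so λ = (0.278 − 0.242) / (0.242 × 7.95 − 0.278 × 3.33) = 0.036 / 0.998 = 0.0361 V⁻¹.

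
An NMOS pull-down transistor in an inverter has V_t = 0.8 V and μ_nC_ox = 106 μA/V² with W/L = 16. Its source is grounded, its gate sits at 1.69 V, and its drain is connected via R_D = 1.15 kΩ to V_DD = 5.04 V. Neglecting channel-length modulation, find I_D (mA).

V_GS = V_G = 1.69 V, so V_ov = 1.69 − 0.8 = 0.89 V.
k_n = μ_nC_ox · (W/L) = 1.696 mA/V².
Assume saturation: I_D = ½ k_n V_ov² = 0.5 × 1.696 × 0.89² = 0.672 mA, giving V_DS = V_DD − I_D R_D = 5.04 − 0.672 × 1.15 = 4.27 V.
V_DS = 4.27 V ≥ V_ov = 0.89 V, confirming saturation.

I_D = 0.672 mA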